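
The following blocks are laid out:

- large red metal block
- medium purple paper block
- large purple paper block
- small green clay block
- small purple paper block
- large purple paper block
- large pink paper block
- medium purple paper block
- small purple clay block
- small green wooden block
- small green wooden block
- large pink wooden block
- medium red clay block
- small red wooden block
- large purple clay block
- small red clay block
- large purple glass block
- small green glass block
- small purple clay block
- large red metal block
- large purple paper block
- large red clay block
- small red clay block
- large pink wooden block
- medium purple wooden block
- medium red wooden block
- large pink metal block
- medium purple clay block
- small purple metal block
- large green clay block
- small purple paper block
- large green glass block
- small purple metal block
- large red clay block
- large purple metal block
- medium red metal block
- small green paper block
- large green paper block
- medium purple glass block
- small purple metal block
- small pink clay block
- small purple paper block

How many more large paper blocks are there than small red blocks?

large paper blocks: 5.
small red blocks: 3.
5 − 3 = 2.

2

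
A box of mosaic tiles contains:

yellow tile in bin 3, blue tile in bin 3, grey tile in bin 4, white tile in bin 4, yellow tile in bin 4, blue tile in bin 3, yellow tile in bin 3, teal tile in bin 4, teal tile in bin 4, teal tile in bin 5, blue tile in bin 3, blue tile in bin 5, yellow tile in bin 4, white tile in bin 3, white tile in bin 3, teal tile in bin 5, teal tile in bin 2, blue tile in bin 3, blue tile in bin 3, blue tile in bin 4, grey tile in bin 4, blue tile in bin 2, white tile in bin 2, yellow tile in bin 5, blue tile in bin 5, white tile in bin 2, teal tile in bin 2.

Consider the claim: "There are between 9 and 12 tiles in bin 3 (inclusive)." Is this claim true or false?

tiles in bin 3: 9.
The claim requires 9 ≤ 9 ≤ 12, which holds.

True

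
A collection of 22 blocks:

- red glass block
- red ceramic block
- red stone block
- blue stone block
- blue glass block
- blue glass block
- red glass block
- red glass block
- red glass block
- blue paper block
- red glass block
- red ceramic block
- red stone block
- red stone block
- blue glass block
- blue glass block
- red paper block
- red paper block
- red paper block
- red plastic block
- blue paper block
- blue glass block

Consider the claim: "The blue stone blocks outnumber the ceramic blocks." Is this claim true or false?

False

|blue stone blocks| = 1.
|ceramic blocks| = 2.
The claim requires 1 > 2, which does not hold.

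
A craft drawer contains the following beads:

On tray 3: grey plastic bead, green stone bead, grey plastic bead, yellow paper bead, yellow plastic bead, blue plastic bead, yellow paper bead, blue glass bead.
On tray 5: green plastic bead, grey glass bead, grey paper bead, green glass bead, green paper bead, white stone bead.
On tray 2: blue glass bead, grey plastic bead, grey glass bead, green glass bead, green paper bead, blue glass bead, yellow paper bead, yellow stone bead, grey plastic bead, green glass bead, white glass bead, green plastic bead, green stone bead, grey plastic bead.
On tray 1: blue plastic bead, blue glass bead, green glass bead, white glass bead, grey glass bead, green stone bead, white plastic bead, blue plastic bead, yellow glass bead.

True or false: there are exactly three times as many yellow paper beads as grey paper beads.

There are 3 yellow paper beads.
There is 1 grey paper bead.
The claim requires 3 = 3 × 1 = 3, which holds.

True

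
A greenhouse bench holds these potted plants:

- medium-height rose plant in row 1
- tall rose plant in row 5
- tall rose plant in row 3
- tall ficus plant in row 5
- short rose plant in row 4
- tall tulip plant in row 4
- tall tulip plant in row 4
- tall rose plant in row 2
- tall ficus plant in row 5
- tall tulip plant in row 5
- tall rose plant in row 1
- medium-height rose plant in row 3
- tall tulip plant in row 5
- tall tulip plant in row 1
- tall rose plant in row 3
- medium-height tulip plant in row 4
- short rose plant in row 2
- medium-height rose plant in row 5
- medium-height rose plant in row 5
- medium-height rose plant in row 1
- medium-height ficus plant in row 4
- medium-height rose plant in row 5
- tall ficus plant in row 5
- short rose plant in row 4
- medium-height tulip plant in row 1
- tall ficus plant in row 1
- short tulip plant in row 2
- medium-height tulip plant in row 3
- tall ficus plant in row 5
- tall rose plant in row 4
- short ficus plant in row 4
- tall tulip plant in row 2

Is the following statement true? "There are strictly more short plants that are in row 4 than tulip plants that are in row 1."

short plants in row 4: 3.
tulip plants in row 1: 2.
The claim requires 3 > 2, which holds.

True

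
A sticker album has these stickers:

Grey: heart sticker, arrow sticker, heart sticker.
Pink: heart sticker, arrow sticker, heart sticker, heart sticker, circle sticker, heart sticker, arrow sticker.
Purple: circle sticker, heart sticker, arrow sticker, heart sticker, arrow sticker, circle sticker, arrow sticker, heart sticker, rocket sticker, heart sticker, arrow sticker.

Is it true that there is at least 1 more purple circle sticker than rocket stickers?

|purple circle stickers| = 2.
|rocket stickers| = 1.
The claim requires 2 − 1 = 1 ≥ 1, which holds.

True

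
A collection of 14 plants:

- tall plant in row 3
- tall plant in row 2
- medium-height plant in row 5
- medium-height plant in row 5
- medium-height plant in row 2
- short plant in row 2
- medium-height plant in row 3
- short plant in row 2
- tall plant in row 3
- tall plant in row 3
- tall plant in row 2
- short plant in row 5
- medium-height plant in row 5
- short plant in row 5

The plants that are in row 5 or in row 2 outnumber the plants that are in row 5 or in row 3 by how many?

plants in row 5 or in row 2: 10.
plants in row 5 or in row 3: 9.
10 − 9 = 1.

1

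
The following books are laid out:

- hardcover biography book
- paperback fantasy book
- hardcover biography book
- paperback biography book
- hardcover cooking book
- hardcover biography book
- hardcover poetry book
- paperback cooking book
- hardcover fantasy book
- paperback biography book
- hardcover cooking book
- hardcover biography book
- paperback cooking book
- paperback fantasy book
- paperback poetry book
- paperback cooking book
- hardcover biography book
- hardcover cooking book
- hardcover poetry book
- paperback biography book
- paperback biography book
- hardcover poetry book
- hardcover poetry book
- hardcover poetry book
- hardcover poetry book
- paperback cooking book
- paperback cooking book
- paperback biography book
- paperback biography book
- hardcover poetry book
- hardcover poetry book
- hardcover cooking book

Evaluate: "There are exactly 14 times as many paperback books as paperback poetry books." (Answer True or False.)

True

|paperback books| = 14.
|paperback poetry books| = 1.
The claim requires 14 = 14 × 1 = 14, which holds.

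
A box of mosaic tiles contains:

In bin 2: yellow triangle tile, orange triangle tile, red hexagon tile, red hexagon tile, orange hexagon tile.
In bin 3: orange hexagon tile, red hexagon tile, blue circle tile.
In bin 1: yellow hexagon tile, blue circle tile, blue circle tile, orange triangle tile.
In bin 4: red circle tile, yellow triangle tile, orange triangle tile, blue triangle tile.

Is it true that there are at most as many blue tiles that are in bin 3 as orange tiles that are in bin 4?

|blue tiles in bin 3| = 1.
|orange tiles in bin 4| = 1.
The claim requires 1 ≤ 1, which holds.

True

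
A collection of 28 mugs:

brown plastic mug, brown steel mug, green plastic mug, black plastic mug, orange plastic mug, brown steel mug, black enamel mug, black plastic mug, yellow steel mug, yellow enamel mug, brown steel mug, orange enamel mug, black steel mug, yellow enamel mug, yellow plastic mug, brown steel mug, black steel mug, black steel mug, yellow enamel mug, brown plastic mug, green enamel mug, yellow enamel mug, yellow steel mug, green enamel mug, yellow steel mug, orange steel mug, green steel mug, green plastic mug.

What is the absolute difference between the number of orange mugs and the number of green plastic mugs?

1

orange mugs: 3. green plastic mugs: 2.
|3 − 2| = 3 − 2 = 1.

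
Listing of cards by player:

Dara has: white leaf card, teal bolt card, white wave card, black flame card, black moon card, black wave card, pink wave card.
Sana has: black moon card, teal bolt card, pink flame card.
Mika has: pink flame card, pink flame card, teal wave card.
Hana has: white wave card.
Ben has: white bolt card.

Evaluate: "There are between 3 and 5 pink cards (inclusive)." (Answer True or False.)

There are 4 pink cards.
The claim requires 3 ≤ 4 ≤ 5, which holds.

True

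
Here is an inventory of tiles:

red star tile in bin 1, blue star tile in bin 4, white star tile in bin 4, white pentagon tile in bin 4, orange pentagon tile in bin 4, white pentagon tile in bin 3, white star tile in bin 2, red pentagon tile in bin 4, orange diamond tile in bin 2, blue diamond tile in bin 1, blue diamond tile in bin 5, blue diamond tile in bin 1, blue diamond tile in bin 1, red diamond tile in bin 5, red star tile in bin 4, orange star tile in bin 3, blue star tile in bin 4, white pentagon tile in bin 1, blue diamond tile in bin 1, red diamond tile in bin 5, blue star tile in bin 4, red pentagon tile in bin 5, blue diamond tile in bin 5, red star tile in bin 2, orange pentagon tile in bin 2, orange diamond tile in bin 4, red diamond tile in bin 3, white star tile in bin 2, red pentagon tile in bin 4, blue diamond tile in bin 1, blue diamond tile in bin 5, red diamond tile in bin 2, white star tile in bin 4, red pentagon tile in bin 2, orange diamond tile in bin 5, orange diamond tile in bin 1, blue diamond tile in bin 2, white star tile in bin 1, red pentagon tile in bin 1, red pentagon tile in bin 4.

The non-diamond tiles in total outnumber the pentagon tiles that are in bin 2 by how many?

non-diamond tiles: 23.
pentagon tiles in bin 2: 2.
23 − 2 = 21.

21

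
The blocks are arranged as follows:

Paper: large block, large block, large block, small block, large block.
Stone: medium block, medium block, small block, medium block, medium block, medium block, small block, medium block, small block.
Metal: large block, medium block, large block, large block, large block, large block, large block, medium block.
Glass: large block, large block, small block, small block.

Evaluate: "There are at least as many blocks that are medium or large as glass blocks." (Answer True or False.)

blocks that are medium or large: 20.
glass blocks: 4.
The claim requires 20 ≥ 4, which holds.

True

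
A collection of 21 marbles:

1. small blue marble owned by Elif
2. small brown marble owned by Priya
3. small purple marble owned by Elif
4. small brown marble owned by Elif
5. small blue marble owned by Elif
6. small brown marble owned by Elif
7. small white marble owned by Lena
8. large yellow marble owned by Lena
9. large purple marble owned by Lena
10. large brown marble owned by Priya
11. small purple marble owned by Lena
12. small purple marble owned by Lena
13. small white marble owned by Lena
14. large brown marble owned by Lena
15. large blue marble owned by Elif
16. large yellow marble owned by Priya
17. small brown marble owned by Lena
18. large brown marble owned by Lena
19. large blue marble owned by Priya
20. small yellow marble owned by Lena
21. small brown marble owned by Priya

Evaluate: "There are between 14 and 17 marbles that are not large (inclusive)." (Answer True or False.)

False

There are 13 marbles that are not large.
The claim requires 14 ≤ 13 ≤ 17, which does not hold.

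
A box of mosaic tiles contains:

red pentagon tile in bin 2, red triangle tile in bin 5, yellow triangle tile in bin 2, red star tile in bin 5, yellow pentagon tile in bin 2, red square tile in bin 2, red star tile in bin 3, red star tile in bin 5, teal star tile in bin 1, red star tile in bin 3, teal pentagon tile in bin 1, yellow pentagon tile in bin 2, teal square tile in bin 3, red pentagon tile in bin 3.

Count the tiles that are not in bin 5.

Total tiles: 14; with the excluded value: 3; remaining 14 − 3 = 11.

11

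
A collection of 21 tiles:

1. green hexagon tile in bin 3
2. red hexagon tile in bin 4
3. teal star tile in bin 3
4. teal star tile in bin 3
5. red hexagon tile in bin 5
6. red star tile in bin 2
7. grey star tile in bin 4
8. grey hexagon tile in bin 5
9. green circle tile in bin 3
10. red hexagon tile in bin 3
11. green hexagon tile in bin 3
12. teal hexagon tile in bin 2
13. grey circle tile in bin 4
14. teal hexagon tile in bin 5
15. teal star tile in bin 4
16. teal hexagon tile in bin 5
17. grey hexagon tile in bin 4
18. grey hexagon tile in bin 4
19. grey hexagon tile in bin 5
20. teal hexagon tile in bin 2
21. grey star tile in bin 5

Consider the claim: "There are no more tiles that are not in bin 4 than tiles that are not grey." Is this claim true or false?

tiles that are not in bin 4: 15.
tiles that are not grey: 14.
The claim requires 15 ≤ 14, which does not hold.

False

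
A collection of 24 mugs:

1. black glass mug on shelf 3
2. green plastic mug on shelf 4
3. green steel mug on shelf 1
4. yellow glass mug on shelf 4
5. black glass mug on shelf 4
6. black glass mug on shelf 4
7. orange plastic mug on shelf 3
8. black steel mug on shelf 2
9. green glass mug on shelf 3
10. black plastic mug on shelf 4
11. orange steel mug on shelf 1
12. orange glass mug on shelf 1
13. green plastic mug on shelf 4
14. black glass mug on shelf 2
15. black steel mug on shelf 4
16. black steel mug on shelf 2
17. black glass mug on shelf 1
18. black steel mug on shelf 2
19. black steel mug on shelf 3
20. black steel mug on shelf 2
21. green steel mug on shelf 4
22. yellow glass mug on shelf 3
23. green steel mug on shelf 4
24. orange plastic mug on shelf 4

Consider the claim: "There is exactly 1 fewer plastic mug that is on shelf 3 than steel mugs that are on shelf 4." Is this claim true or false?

There is 1 plastic mug on shelf 3.
There are 3 steel mugs on shelf 4.
The claim requires 3 − 1 (= 2) to equal 1, which does not hold.

False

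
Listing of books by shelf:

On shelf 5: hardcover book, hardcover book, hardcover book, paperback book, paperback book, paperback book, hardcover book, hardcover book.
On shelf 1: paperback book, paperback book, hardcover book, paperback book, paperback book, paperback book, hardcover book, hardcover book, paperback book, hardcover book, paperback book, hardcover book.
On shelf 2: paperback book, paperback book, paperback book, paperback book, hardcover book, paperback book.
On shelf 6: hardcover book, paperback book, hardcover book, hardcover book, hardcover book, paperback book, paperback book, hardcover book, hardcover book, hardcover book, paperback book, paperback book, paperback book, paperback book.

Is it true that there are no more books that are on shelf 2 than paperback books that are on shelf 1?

|books on shelf 2| = 6.
|paperback books on shelf 1| = 7.
The claim requires 6 ≤ 7, which holds.

True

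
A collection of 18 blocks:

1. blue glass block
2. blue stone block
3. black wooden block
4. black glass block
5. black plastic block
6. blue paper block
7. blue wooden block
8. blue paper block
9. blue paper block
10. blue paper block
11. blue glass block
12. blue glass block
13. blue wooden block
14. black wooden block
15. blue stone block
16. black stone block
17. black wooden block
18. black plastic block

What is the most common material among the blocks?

Counts by material: wooden 5, glass 4, paper 4, stone 3, plastic 2.
The maximum is 5, held uniquely by wooden.

wooden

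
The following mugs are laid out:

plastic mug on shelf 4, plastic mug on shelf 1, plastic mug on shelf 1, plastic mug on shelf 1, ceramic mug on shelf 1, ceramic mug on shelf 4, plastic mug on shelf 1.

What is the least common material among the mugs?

ceramic

Counts by material: plastic 5, ceramic 2.
The minimum is 2, held uniquely by ceramic.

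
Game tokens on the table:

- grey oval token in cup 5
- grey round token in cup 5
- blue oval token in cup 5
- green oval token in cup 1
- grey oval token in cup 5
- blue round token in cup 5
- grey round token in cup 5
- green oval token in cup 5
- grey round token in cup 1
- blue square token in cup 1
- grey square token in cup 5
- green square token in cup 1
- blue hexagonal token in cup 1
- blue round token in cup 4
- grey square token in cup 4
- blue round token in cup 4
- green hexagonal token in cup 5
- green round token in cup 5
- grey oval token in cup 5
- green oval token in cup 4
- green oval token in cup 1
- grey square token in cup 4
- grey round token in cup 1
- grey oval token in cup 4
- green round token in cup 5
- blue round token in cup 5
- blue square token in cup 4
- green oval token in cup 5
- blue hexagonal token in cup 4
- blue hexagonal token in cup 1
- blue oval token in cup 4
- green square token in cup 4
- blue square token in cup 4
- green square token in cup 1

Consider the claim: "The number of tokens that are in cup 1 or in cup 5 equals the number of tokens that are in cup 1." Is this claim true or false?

There are 23 tokens in cup 1 or in cup 5.
There are 9 tokens in cup 1.
The claim requires 23 = 9, which does not hold.

False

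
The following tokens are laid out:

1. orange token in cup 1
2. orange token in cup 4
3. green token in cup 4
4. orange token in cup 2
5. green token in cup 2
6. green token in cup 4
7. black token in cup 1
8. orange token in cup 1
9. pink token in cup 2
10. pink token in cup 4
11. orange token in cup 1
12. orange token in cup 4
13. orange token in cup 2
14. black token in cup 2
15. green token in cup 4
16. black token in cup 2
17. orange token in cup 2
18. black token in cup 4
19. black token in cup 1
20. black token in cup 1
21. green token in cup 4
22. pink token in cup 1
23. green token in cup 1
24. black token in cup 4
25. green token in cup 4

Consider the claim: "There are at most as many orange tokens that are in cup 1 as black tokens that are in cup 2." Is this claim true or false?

False

|orange tokens in cup 1| = 3.
|black tokens in cup 2| = 2.
The claim requires 3 ≤ 2, which does not hold.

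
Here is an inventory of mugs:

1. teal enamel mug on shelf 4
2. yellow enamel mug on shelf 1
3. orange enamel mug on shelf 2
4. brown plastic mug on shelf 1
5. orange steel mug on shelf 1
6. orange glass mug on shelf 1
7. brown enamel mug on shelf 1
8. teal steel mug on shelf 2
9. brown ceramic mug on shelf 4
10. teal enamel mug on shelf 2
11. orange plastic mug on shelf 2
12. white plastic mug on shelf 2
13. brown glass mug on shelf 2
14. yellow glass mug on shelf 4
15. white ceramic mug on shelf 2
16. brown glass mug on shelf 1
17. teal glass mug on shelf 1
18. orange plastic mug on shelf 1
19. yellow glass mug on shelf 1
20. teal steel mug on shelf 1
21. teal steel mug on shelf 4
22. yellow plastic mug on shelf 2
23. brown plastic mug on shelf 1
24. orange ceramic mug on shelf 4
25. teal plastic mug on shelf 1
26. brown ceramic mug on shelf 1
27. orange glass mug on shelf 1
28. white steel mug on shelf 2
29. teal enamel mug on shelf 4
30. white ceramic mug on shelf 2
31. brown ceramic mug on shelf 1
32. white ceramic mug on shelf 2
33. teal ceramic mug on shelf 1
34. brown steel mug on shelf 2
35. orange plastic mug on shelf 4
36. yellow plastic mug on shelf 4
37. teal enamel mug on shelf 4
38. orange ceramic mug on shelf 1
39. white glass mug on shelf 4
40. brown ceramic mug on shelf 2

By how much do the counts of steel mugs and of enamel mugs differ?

steel mugs: 6. enamel mugs: 7.
|6 − 7| = 7 − 6 = 1.

1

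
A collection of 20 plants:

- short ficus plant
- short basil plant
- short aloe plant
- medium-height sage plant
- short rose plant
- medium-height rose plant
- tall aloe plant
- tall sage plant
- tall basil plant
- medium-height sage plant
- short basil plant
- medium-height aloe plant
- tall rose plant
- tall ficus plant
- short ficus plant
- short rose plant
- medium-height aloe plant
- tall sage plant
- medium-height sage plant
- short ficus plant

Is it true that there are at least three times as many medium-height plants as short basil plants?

True

There are 6 medium-height plants.
There are 2 short basil plants.
The claim requires 6 ≥ 3 × 2 = 6, which holds.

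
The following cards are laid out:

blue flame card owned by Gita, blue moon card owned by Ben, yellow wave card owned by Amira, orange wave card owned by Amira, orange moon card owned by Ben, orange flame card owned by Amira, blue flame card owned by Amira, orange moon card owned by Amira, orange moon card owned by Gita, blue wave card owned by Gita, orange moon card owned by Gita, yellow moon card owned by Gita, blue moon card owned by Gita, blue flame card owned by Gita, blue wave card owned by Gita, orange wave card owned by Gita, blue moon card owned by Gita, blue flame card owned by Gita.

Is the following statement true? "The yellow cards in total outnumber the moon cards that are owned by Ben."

False

|yellow cards| = 2.
|moon cards owned by Ben| = 2.
The claim requires 2 > 2, which does not hold.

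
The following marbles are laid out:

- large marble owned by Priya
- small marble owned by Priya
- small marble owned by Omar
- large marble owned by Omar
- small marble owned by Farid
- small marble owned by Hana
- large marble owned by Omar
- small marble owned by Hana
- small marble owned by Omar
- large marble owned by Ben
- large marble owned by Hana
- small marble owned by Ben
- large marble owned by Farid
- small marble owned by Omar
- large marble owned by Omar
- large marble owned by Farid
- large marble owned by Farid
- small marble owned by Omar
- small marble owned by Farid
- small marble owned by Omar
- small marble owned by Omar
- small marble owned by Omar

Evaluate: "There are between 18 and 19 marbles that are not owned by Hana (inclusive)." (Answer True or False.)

marbles that are not owned by Hana: 19.
The claim requires 18 ≤ 19 ≤ 19, which holds.

True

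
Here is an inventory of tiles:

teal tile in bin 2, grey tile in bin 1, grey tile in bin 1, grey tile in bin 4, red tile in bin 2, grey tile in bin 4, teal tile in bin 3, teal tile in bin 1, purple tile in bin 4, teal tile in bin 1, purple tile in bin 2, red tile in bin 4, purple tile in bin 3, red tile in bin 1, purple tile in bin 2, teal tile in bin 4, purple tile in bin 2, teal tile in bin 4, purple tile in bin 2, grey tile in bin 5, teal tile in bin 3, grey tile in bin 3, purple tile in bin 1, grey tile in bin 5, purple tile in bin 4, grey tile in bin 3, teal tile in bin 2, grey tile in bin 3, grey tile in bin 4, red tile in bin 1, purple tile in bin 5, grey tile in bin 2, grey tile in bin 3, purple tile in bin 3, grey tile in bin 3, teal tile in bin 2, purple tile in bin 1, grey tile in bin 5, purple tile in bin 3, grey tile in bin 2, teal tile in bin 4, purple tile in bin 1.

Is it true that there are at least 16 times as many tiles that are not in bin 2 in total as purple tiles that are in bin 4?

tiles that are not in bin 2: 32.
purple tiles in bin 4: 2.
The claim requires 32 ≥ 16 × 2 = 32, which holds.

True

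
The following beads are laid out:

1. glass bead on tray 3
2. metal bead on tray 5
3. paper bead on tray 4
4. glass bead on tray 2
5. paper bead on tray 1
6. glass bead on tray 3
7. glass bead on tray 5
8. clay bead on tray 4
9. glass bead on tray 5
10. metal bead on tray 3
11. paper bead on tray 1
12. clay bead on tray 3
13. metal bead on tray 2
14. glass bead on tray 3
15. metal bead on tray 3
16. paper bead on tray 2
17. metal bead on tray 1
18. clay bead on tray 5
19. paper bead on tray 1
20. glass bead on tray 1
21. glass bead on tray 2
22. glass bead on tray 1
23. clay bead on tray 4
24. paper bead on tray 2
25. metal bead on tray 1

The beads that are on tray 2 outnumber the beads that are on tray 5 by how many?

beads on tray 2: 5.
beads on tray 5: 4.
5 − 4 = 1.

1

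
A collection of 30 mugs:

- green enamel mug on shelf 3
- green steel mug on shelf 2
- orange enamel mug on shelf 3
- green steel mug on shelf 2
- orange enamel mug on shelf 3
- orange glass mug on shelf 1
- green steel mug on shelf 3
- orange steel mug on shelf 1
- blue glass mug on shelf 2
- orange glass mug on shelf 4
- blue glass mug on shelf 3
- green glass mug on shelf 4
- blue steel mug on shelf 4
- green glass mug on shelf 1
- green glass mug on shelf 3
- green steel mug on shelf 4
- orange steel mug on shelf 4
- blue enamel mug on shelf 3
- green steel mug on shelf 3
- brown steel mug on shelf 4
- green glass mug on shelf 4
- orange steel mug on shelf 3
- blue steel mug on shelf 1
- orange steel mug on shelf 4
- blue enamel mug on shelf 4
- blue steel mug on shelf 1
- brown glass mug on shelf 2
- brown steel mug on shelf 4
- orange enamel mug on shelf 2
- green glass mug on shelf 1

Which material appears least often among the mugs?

enamel

Counts by material: steel 14, glass 10, enamel 6.
The minimum is 6, held uniquely by enamel.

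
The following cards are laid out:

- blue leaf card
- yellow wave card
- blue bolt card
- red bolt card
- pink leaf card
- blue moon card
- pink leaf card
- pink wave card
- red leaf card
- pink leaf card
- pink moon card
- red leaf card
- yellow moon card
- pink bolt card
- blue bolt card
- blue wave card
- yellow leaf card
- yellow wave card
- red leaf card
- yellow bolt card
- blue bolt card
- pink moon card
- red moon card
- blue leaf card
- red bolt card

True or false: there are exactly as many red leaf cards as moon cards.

There are 3 red leaf cards.
There are 5 moon cards.
The claim requires 3 = 5, which does not hold.

False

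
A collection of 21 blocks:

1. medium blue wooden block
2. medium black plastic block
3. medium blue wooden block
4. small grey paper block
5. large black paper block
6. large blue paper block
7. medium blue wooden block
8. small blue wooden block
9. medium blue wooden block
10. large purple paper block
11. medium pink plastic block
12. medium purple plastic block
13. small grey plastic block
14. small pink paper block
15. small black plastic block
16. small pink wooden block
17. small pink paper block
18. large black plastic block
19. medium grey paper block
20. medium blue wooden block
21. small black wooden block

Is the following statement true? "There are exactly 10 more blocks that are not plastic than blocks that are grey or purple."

|blocks that are not plastic| = 15.
|blocks that are grey or purple| = 5.
The claim requires 15 − 5 (= 10) to equal 10, which holds.

True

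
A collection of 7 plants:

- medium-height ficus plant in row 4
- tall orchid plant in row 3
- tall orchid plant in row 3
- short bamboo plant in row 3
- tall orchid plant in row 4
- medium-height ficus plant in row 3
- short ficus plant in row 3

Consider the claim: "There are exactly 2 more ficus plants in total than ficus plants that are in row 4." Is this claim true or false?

|ficus plants| = 3.
|ficus plants in row 4| = 1.
The claim requires 3 − 1 (= 2) to equal 2, which holds.

True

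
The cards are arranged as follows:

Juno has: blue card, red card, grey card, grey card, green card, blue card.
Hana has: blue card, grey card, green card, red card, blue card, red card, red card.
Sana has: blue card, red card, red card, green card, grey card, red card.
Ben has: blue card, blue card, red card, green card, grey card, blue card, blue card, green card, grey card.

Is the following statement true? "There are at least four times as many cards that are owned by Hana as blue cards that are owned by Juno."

Count of cards owned by Hana: 7.
Count of blue cards owned by Juno: 2.
The claim requires 7 ≥ 4 × 2 = 8, which does not hold.

False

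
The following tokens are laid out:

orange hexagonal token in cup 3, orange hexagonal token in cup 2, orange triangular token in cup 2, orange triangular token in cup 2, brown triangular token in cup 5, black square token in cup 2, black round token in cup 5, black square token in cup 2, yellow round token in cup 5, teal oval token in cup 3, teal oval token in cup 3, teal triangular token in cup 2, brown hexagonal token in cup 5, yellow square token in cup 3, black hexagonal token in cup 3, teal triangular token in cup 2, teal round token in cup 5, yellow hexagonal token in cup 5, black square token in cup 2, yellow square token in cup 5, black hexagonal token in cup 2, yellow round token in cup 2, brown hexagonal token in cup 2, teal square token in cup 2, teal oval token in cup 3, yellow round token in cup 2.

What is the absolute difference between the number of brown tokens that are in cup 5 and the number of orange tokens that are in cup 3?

brown tokens in cup 5: 2. orange tokens in cup 3: 1.
|2 − 1| = 2 − 1 = 1.

1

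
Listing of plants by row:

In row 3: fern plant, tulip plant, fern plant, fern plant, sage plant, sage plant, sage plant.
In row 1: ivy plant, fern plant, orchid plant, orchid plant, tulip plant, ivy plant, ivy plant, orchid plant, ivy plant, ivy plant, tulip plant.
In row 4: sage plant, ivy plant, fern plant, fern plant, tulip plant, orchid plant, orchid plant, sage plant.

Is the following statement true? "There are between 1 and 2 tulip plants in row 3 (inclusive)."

True

tulip plants in row 3: 1.
The claim requires 1 ≤ 1 ≤ 2, which holds.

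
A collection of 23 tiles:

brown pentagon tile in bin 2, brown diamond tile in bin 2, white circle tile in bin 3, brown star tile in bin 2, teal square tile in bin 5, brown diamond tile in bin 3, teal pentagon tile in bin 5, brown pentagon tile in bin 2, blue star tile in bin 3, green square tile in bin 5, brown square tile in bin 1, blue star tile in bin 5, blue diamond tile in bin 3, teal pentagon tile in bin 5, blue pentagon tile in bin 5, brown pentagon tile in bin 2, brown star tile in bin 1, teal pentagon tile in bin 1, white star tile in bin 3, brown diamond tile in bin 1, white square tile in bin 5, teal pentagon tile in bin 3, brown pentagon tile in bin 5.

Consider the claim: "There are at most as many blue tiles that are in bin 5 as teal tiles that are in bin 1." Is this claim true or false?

|blue tiles in bin 5| = 2.
|teal tiles in bin 1| = 1.
The claim requires 2 ≤ 1, which does not hold.

False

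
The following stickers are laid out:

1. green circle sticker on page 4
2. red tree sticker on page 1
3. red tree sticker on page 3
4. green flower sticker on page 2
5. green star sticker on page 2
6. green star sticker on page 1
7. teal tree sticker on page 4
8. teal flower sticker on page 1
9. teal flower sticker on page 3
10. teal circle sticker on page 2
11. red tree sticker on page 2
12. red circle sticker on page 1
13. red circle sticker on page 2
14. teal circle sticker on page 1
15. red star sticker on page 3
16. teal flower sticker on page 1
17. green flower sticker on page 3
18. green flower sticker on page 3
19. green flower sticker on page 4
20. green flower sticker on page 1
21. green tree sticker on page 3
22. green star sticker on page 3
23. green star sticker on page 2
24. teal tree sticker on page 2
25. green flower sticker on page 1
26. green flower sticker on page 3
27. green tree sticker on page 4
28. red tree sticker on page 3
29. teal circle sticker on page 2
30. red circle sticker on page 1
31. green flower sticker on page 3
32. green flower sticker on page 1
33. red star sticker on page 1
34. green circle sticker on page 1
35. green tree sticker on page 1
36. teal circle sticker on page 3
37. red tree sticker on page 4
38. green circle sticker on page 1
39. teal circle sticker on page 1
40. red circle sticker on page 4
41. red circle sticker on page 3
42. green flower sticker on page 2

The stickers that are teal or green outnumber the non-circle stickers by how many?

1

stickers that are teal or green: 30.
non-circle stickers: 29.
30 − 29 = 1.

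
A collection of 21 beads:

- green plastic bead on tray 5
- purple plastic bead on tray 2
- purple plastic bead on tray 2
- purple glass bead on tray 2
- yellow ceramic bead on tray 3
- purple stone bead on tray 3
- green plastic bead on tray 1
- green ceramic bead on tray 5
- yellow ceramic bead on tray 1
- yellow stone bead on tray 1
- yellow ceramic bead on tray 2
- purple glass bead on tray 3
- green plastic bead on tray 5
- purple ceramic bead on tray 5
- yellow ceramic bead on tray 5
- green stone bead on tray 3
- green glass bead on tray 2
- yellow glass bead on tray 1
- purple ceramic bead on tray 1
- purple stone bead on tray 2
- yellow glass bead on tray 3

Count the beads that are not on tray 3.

Total beads: 21; with the excluded value: 5; remaining 21 − 5 = 16.

16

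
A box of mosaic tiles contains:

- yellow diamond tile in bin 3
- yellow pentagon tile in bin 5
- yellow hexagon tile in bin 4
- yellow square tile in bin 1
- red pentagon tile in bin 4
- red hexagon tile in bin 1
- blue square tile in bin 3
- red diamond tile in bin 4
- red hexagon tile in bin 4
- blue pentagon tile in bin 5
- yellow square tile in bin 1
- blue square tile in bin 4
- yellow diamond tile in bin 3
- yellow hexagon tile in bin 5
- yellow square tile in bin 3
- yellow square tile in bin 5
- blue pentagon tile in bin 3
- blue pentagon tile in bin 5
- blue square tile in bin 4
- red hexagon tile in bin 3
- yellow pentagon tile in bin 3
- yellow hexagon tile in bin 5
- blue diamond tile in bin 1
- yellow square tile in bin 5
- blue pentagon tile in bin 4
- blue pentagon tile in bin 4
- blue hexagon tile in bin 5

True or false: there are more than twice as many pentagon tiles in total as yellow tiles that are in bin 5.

False

|pentagon tiles| = 8.
|yellow tiles in bin 5| = 5.
The claim requires 8 > 2 × 5 = 10, which does not hold.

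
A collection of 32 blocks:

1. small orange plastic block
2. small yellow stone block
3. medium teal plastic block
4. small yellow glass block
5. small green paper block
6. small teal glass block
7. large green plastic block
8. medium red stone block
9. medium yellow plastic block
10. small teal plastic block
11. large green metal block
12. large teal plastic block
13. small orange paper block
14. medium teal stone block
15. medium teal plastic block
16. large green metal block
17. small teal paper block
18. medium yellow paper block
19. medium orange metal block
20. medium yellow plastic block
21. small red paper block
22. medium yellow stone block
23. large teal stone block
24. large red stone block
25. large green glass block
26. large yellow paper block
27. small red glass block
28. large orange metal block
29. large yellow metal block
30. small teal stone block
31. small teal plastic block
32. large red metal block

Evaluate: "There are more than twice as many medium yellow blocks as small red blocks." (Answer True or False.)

medium yellow blocks: 4.
small red blocks: 2.
The claim requires 4 > 2 × 2 = 4, which does not hold.

False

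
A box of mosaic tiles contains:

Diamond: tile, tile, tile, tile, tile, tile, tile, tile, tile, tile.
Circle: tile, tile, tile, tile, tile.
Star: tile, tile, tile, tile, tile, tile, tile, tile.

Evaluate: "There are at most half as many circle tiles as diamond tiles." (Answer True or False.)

True

|circle tiles| = 5.
|diamond tiles| = 10.
The claim requires 2 × 5 = 10 ≤ 10, which holds.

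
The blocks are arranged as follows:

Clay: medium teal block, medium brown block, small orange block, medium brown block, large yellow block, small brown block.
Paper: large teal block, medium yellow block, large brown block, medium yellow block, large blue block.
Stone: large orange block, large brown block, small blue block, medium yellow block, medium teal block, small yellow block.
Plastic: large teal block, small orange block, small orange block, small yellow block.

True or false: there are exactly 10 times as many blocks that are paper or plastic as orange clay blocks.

False

blocks that are paper or plastic: 9.
orange clay blocks: 1.
The claim requires 9 = 10 × 1 = 10, which does not hold.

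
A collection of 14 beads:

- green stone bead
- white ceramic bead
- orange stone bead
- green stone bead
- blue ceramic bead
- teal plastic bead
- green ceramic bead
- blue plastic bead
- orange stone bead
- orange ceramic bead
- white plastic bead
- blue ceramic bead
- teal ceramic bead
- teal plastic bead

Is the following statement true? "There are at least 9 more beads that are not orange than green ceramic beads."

There are 11 beads that are not orange.
There is 1 green ceramic bead.
The claim requires 11 − 1 = 10 ≥ 9, which holds.

True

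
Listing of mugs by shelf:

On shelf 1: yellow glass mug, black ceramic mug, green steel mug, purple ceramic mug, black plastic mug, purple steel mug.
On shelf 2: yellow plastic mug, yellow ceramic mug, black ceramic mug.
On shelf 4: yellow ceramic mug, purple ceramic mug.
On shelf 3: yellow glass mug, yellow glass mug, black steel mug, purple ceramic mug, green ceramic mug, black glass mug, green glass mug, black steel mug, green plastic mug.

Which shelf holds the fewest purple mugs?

Counts by shelf (restricted to purple mugs): shelf 1→2, shelf 3→1, shelf 4→1, shelf 2→0.
The minimum is 0, held uniquely by shelf 2.

shelf 2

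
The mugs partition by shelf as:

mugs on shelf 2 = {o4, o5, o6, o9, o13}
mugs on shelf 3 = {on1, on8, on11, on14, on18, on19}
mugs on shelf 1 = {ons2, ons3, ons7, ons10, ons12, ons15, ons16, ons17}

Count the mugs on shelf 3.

6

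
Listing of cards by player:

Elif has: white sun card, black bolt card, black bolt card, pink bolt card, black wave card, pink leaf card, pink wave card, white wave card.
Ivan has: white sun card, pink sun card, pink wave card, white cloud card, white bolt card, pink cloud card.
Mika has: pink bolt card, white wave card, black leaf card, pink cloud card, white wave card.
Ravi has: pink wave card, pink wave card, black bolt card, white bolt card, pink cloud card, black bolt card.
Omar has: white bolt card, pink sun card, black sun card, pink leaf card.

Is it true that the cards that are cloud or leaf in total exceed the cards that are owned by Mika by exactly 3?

False

cards that are cloud or leaf: 7.
cards owned by Mika: 5.
The claim requires 7 − 5 (= 2) to equal 3, which does not hold.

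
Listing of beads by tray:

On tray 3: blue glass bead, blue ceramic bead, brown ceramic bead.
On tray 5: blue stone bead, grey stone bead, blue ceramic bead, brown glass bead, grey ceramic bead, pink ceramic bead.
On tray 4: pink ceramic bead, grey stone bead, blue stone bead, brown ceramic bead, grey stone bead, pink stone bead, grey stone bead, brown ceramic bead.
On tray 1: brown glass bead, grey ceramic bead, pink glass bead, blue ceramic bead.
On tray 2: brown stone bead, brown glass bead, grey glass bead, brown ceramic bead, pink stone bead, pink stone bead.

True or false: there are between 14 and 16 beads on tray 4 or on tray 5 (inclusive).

True

|beads on tray 4 or on tray 5| = 14.
The claim requires 14 ≤ 14 ≤ 16, which holds.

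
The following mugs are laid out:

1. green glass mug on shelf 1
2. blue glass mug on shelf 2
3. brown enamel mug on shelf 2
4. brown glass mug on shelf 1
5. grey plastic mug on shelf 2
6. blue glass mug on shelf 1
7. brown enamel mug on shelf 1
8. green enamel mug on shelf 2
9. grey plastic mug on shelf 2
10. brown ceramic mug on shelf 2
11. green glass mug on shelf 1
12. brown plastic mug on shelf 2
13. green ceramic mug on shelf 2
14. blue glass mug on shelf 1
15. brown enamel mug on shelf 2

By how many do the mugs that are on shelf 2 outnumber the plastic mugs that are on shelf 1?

mugs on shelf 2: 9.
plastic mugs on shelf 1: 0.
9 − 0 = 9.

9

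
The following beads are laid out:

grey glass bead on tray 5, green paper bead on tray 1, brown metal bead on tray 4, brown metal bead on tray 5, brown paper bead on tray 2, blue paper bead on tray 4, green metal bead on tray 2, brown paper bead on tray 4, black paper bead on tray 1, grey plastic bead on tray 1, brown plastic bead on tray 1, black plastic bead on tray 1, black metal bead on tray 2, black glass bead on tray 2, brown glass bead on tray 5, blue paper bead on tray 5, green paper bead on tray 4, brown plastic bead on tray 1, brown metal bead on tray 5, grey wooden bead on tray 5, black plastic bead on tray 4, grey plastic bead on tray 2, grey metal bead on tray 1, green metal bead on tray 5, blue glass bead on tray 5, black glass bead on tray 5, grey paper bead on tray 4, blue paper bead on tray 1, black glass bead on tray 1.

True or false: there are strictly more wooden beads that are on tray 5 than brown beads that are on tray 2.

False

wooden beads on tray 5: 1.
brown beads on tray 2: 1.
The claim requires 1 > 1, which does not hold.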